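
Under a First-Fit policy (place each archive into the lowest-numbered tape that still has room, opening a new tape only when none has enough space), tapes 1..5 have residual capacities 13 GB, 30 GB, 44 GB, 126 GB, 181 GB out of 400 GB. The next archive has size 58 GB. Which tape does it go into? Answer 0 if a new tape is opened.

4

Tapes with room: tape 4 (126 GB), tape 5 (181 GB).
The first with room is tape 4.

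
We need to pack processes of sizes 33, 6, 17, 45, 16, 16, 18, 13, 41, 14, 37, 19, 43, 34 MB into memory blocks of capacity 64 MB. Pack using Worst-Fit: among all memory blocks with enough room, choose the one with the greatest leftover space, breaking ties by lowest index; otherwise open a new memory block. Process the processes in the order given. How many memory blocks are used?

7

33 MB → memory block 1 (remaining 31 MB)
6 MB → memory block 1 (remaining 25 MB)
17 MB → memory block 1 (remaining 8 MB)
45 MB → memory block 2 (remaining 19 MB)
16 MB → memory block 2 (remaining 3 MB)
16 MB → memory block 3 (remaining 48 MB)
18 MB → memory block 3 (remaining 30 MB)
13 MB → memory block 3 (remaining 17 MB)
41 MB → memory block 4 (remaining 23 MB)
14 MB → memory block 4 (remaining 9 MB)
37 MB → memory block 5 (remaining 27 MB)
19 MB → memory block 5 (remaining 8 MB)
43 MB → memory block 6 (remaining 21 MB)
34 MB → memory block 7 (remaining 30 MB)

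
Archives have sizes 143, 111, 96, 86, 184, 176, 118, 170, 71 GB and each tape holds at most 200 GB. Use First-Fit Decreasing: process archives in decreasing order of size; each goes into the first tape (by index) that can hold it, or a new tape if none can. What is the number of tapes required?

Sorted descending: 184, 176, 170, 143, 118, 111, 96, 86, 71.
tape 1: place 184 GB, 16 GB left
tape 2: place 176 GB, 24 GB left
tape 3: place 170 GB, 30 GB left
tape 4: place 143 GB, 57 GB left
tape 5: place 118 GB, 82 GB left
tape 6: place 111 GB, 89 GB left
tape 7: place 96 GB, 104 GB left
tape 6: place 86 GB, 3 GB left
tape 5: place 71 GB, 11 GB left
Final tapes: [184] [176] [170] [143] [118,71] [111,86] [96].

7 tapes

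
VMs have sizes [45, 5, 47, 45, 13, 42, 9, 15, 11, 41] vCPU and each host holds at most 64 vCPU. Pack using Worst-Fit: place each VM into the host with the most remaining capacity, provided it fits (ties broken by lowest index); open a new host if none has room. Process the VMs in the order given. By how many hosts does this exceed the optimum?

Worst-Fit: [45,5,11] [47,15] [45,13] [42,9] [41] → 5 hosts.
Total size 273 vCPU; any packing needs at least ⌈273/64⌉ = 5 hosts.
So 5 is already optimal.

0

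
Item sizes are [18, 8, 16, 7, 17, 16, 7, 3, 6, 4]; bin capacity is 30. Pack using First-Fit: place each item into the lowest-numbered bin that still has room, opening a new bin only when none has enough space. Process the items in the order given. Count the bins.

4 bins

bin 1: place 18, 12 left
bin 1: place 8, 4 left
bin 2: place 16, 14 left
bin 2: place 7, 7 left
bin 3: place 17, 13 left
bin 4: place 16, 14 left
bin 2: place 7, 0 left
bin 1: place 3, 1 left
bin 3: place 6, 7 left
bin 3: place 4, 3 left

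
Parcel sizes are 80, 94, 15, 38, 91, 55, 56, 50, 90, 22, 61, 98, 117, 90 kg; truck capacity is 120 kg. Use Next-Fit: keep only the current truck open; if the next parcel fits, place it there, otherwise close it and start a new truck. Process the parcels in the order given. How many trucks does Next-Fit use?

11 trucks

Put 80 kg in truck 1; 40 kg remain.
Put 94 kg in truck 2; 26 kg remain.
Put 15 kg in truck 2; 11 kg remain.
Put 38 kg in truck 3; 82 kg remain.
Put 91 kg in truck 4; 29 kg remain.
Put 55 kg in truck 5; 65 kg remain.
Put 56 kg in truck 5; 9 kg remain.
Put 50 kg in truck 6; 70 kg remain.
Put 90 kg in truck 7; 30 kg remain.
Put 22 kg in truck 7; 8 kg remain.
Put 61 kg in truck 8; 59 kg remain.
Put 98 kg in truck 9; 22 kg remain.
Put 117 kg in truck 10; 3 kg remain.
Put 90 kg in truck 11; 30 kg remain.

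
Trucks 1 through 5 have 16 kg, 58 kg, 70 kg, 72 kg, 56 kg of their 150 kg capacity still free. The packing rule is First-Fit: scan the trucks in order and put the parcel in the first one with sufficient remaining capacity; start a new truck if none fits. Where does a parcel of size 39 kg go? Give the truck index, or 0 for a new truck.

2

Trucks with room: truck 2 (58 kg), truck 3 (70 kg), truck 4 (72 kg), truck 5 (56 kg).
The first with room is truck 2.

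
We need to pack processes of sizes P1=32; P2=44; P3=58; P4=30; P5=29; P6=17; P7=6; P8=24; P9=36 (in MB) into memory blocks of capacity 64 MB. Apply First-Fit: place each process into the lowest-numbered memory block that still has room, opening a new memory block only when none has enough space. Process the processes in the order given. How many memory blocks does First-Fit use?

P1 (32 MB) → memory block 1 (remaining 32 MB)
P2 (44 MB) → memory block 2 (remaining 20 MB)
P3 (58 MB) → memory block 3 (remaining 6 MB)
P4 (30 MB) → memory block 1 (remaining 2 MB)
P5 (29 MB) → memory block 4 (remaining 35 MB)
P6 (17 MB) → memory block 2 (remaining 3 MB)
P7 (6 MB) → memory block 3 (remaining 0 MB)
P8 (24 MB) → memory block 4 (remaining 11 MB)
P9 (36 MB) → memory block 5 (remaining 28 MB)
Final memory blocks: [32,30] [44,17] [58,6] [29,24] [36].

5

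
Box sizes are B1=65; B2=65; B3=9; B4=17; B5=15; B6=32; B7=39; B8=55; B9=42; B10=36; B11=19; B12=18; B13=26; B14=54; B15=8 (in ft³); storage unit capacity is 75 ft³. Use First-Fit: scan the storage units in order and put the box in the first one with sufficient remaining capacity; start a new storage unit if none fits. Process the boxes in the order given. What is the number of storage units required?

8

storage unit 1: place B1 (65 ft³), 10 ft³ left
storage unit 2: place B2 (65 ft³), 10 ft³ left
storage unit 1: place B3 (9 ft³), 1 ft³ left
storage unit 3: place B4 (17 ft³), 58 ft³ left
storage unit 3: place B5 (15 ft³), 43 ft³ left
storage unit 3: place B6 (32 ft³), 11 ft³ left
storage unit 4: place B7 (39 ft³), 36 ft³ left
storage unit 5: place B8 (55 ft³), 20 ft³ left
storage unit 6: place B9 (42 ft³), 33 ft³ left
storage unit 4: place B10 (36 ft³), 0 ft³ left
storage unit 5: place B11 (19 ft³), 1 ft³ left
storage unit 6: place B12 (18 ft³), 15 ft³ left
storage unit 7: place B13 (26 ft³), 49 ft³ left
storage unit 8: place B14 (54 ft³), 21 ft³ left
storage unit 2: place B15 (8 ft³), 2 ft³ left
Final storage units: [65,9] [65,8] [17,15,32] [39,36] [55,19] [42,18] [26] [54].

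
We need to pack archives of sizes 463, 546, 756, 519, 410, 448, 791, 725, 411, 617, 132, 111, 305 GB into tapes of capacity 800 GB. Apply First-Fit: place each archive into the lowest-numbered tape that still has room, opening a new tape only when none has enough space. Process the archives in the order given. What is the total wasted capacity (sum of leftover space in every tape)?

1766

tape 1: place 463 GB, 337 GB left
tape 2: place 546 GB, 254 GB left
tape 3: place 756 GB, 44 GB left
tape 4: place 519 GB, 281 GB left
tape 5: place 410 GB, 390 GB left
tape 6: place 448 GB, 352 GB left
tape 7: place 791 GB, 9 GB left
tape 8: place 725 GB, 75 GB left
tape 9: place 411 GB, 389 GB left
tape 10: place 617 GB, 183 GB left
tape 1: place 132 GB, 205 GB left
tape 1: place 111 GB, 94 GB left
tape 5: place 305 GB, 85 GB left
10 tapes × 800 GB = 8000 GB; used 6234 GB; unused 1766 GB.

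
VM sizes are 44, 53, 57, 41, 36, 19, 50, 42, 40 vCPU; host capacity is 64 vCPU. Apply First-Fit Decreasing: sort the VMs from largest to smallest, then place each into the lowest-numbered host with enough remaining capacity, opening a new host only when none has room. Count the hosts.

Sorted descending: 57, 53, 50, 44, 42, 41, 40, 36, 19.
57 vCPU → host 1 (remaining 7 vCPU)
53 vCPU → host 2 (remaining 11 vCPU)
50 vCPU → host 3 (remaining 14 vCPU)
44 vCPU → host 4 (remaining 20 vCPU)
42 vCPU → host 5 (remaining 22 vCPU)
41 vCPU → host 6 (remaining 23 vCPU)
40 vCPU → host 7 (remaining 24 vCPU)
36 vCPU → host 8 (remaining 28 vCPU)
19 vCPU → host 4 (remaining 1 vCPU)
Final hosts: [57] [53] [50] [44,19] [42] [41] [40] [36].

8 hosts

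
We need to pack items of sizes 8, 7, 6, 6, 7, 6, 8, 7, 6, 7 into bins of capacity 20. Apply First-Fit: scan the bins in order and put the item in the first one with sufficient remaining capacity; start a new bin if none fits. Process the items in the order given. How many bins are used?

bin 1: place 8, 12 left
bin 1: place 7, 5 left
bin 2: place 6, 14 left
bin 2: place 6, 8 left
bin 2: place 7, 1 left
bin 3: place 6, 14 left
bin 3: place 8, 6 left
bin 4: place 7, 13 left
bin 3: place 6, 0 left
bin 4: place 7, 6 left

4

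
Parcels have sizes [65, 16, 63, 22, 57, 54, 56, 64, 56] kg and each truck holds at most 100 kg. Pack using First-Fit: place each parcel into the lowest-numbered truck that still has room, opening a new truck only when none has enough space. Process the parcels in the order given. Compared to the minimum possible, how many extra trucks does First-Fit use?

0

First-Fit: [65,16] [63,22] [57] [54] [56] [64] [56] → 7 trucks.
7 parcels exceed 50 kg (half the capacity), and no two of those can share a truck, so at least 7 trucks are needed.
So 7 is already optimal.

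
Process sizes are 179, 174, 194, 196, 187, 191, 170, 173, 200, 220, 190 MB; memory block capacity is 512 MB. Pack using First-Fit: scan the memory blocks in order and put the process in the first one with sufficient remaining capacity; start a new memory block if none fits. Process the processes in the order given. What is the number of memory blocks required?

6 memory blocks

179 MB → memory block 1 (remaining 333 MB)
174 MB → memory block 1 (remaining 159 MB)
194 MB → memory block 2 (remaining 318 MB)
196 MB → memory block 2 (remaining 122 MB)
187 MB → memory block 3 (remaining 325 MB)
191 MB → memory block 3 (remaining 134 MB)
170 MB → memory block 4 (remaining 342 MB)
173 MB → memory block 4 (remaining 169 MB)
200 MB → memory block 5 (remaining 312 MB)
220 MB → memory block 5 (remaining 92 MB)
190 MB → memory block 6 (remaining 322 MB)
Final memory blocks: [179,174] [194,196] [187,191] [170,173] [200,220] [190].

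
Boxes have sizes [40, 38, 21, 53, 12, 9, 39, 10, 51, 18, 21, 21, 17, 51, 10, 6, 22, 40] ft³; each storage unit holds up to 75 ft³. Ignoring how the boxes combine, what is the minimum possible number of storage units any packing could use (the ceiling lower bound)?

Total size = 40 + 38 + 21 + 53 + 12 + 9 + 39 + 10 + 51 + 18 + 21 + 21 + 17 + 51 + 10 + 6 + 22 + 40 = 479 ft³.
⌈479 / 75⌉ = 7.

7 storage units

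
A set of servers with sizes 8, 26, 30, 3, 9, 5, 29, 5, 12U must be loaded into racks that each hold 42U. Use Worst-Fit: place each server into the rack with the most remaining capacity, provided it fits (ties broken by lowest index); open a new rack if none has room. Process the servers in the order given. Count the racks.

4 racks

8U → rack 1 (remaining 34U)
26U → rack 1 (remaining 8U)
30U → rack 2 (remaining 12U)
3U → rack 2 (remaining 9U)
9U → rack 2 (remaining 0U)
5U → rack 1 (remaining 3U)
29U → rack 3 (remaining 13U)
5U → rack 3 (remaining 8U)
12U → rack 4 (remaining 30U)
Final racks: [8,26,5] [30,3,9] [29,5] [12].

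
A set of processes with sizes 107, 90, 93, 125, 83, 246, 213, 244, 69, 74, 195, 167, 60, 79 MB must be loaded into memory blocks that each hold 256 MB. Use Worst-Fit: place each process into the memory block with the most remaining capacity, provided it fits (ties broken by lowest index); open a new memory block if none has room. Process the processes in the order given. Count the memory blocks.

107 MB → memory block 1 (remaining 149 MB)
90 MB → memory block 1 (remaining 59 MB)
93 MB → memory block 2 (remaining 163 MB)
125 MB → memory block 2 (remaining 38 MB)
83 MB → memory block 3 (remaining 173 MB)
246 MB → memory block 4 (remaining 10 MB)
213 MB → memory block 5 (remaining 43 MB)
244 MB → memory block 6 (remaining 12 MB)
69 MB → memory block 3 (remaining 104 MB)
74 MB → memory block 3 (remaining 30 MB)
195 MB → memory block 7 (remaining 61 MB)
167 MB → memory block 8 (remaining 89 MB)
60 MB → memory block 8 (remaining 29 MB)
79 MB → memory block 9 (remaining 177 MB)
Final memory blocks: [107,90] [93,125] [83,69,74] [246] [213] [244] [195] [167,60] [79].

9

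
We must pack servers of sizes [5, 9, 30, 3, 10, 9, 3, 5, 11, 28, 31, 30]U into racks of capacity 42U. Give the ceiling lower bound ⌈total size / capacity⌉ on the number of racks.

Total size = 5 + 9 + 30 + 3 + 10 + 9 + 3 + 5 + 11 + 28 + 31 + 30 = 174U.
⌈174 / 42⌉ = 5.

5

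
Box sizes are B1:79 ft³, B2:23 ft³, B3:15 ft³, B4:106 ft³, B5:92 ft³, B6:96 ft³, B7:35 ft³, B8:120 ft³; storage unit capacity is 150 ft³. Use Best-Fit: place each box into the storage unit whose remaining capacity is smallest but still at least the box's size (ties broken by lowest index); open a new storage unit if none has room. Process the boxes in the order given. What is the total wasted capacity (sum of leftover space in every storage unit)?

184

storage unit 1: place B1 (79 ft³), 71 ft³ left
storage unit 1: place B2 (23 ft³), 48 ft³ left
storage unit 1: place B3 (15 ft³), 33 ft³ left
storage unit 2: place B4 (106 ft³), 44 ft³ left
storage unit 3: place B5 (92 ft³), 58 ft³ left
storage unit 4: place B6 (96 ft³), 54 ft³ left
storage unit 2: place B7 (35 ft³), 9 ft³ left
storage unit 5: place B8 (120 ft³), 30 ft³ left
5 storage units × 150 ft³ = 750 ft³; used 566 ft³; unused 184 ft³.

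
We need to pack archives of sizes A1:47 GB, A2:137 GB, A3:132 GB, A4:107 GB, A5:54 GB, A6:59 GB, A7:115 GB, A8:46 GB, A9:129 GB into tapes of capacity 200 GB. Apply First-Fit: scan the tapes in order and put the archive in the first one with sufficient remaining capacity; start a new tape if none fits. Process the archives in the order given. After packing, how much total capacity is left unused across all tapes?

174

A1 (47 GB) → tape 1 (remaining 153 GB)
A2 (137 GB) → tape 1 (remaining 16 GB)
A3 (132 GB) → tape 2 (remaining 68 GB)
A4 (107 GB) → tape 3 (remaining 93 GB)
A5 (54 GB) → tape 2 (remaining 14 GB)
A6 (59 GB) → tape 3 (remaining 34 GB)
A7 (115 GB) → tape 4 (remaining 85 GB)
A8 (46 GB) → tape 4 (remaining 39 GB)
A9 (129 GB) → tape 5 (remaining 71 GB)
5 tapes × 200 GB = 1000 GB; used 826 GB; unused 174 GB.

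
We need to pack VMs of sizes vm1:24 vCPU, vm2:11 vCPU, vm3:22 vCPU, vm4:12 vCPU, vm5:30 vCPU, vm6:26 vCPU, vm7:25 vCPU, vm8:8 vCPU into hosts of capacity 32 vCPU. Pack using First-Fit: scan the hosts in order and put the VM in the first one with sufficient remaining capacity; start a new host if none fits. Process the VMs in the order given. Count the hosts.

host 1: place vm1 (24 vCPU), 8 vCPU left
host 2: place vm2 (11 vCPU), 21 vCPU left
host 3: place vm3 (22 vCPU), 10 vCPU left
host 2: place vm4 (12 vCPU), 9 vCPU left
host 4: place vm5 (30 vCPU), 2 vCPU left
host 5: place vm6 (26 vCPU), 6 vCPU left
host 6: place vm7 (25 vCPU), 7 vCPU left
host 1: place vm8 (8 vCPU), 0 vCPU left

6 hosts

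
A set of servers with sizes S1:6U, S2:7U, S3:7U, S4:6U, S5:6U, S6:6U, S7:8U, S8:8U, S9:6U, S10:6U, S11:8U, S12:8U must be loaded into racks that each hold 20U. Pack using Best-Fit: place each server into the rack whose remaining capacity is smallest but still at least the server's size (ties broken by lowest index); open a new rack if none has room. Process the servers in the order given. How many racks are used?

5 racks

rack 1: place S1 (6U), 14U left
rack 1: place S2 (7U), 7U left
rack 1: place S3 (7U), 0U left
rack 2: place S4 (6U), 14U left
rack 2: place S5 (6U), 8U left
rack 2: place S6 (6U), 2U left
rack 3: place S7 (8U), 12U left
rack 3: place S8 (8U), 4U left
rack 4: place S9 (6U), 14U left
rack 4: place S10 (6U), 8U left
rack 4: place S11 (8U), 0U left
rack 5: place S12 (8U), 12U left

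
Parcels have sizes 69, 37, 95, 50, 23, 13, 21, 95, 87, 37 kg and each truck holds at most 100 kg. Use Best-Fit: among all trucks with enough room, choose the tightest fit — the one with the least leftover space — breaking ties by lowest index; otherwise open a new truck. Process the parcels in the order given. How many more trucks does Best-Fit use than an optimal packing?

Best-Fit: [69,23] [37,50,13] [95] [21,37] [95] [87] → 6 trucks.
Total size 527 kg; any packing needs at least ⌈527/100⌉ = 6 trucks.
So 6 is already optimal.

0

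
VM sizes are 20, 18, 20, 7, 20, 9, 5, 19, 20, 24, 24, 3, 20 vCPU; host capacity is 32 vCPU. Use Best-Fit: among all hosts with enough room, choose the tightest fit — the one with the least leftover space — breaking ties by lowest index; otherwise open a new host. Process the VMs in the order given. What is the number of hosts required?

20 vCPU → host 1 (remaining 12 vCPU)
18 vCPU → host 2 (remaining 14 vCPU)
20 vCPU → host 3 (remaining 12 vCPU)
7 vCPU → host 1 (remaining 5 vCPU)
20 vCPU → host 4 (remaining 12 vCPU)
9 vCPU → host 3 (remaining 3 vCPU)
5 vCPU → host 1 (remaining 0 vCPU)
19 vCPU → host 5 (remaining 13 vCPU)
20 vCPU → host 6 (remaining 12 vCPU)
24 vCPU → host 7 (remaining 8 vCPU)
24 vCPU → host 8 (remaining 8 vCPU)
3 vCPU → host 3 (remaining 0 vCPU)
20 vCPU → host 9 (remaining 12 vCPU)

9 hosts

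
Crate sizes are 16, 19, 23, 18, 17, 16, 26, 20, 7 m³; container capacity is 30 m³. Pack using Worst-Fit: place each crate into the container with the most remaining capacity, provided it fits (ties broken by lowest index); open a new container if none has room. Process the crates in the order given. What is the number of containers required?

container 1: place 16 m³, 14 m³ left
container 2: place 19 m³, 11 m³ left
container 3: place 23 m³, 7 m³ left
container 4: place 18 m³, 12 m³ left
container 5: place 17 m³, 13 m³ left
container 6: place 16 m³, 14 m³ left
container 7: place 26 m³, 4 m³ left
container 8: place 20 m³, 10 m³ left
container 1: place 7 m³, 7 m³ left

8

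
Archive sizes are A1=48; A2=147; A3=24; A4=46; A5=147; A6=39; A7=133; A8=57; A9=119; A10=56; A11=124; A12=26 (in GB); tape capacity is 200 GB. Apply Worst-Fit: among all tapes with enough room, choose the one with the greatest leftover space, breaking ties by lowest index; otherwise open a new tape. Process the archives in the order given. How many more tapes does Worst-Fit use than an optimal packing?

1

Worst-Fit: [48,147] [24,46,39,57] [147] [133] [119,56] [124,26] → 6 tapes.
Total size 966 GB; any packing needs at least ⌈966/200⌉ = 5 tapes.
An optimal packing achieves that bound: [147,48] [147,46] [133,57] [124,39,26] [119,56,24] → 5 tapes.
Excess: 6 − 5 = 1.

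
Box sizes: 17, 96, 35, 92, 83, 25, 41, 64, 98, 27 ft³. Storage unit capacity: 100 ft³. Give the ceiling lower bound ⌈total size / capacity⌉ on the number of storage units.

6

Total size = 17 + 96 + 35 + 92 + 83 + 25 + 41 + 64 + 98 + 27 = 578 ft³.
⌈578 / 100⌉ = 6.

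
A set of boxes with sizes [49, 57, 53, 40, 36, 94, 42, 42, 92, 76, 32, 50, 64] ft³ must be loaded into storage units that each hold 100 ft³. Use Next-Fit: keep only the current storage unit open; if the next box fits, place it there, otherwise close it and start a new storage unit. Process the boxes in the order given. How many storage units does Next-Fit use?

10

storage unit 1: place 49 ft³, 51 ft³ left
storage unit 2: place 57 ft³, 43 ft³ left
storage unit 3: place 53 ft³, 47 ft³ left
storage unit 3: place 40 ft³, 7 ft³ left
storage unit 4: place 36 ft³, 64 ft³ left
storage unit 5: place 94 ft³, 6 ft³ left
storage unit 6: place 42 ft³, 58 ft³ left
storage unit 6: place 42 ft³, 16 ft³ left
storage unit 7: place 92 ft³, 8 ft³ left
storage unit 8: place 76 ft³, 24 ft³ left
storage unit 9: place 32 ft³, 68 ft³ left
storage unit 9: place 50 ft³, 18 ft³ left
storage unit 10: place 64 ft³, 36 ft³ left
Final storage units: [49] [57] [53,40] [36] [94] [42,42] [92] [76] [32,50] [64].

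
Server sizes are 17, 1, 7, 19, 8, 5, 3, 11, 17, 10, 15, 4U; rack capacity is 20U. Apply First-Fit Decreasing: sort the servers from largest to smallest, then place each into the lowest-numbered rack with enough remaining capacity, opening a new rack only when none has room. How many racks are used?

7

Sorted descending: 19, 17, 17, 15, 11, 10, 8, 7, 5, 4, 3, 1.
rack 1: place 19U, 1U left
rack 2: place 17U, 3U left
rack 3: place 17U, 3U left
rack 4: place 15U, 5U left
rack 5: place 11U, 9U left
rack 6: place 10U, 10U left
rack 5: place 8U, 1U left
rack 6: place 7U, 3U left
rack 4: place 5U, 0U left
rack 7: place 4U, 16U left
rack 2: place 3U, 0U left
rack 1: place 1U, 0U left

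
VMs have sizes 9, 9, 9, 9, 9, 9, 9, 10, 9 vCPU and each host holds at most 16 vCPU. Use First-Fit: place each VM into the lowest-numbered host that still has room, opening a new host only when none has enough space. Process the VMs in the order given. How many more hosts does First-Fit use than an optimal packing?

0

First-Fit: [9] [9] [9] [9] [9] [9] [9] [10] [9] → 9 hosts.
9 VMs exceed 8 vCPU (half the capacity), and no two of those can share a host, so at least 9 hosts are needed.
So 9 is already optimal.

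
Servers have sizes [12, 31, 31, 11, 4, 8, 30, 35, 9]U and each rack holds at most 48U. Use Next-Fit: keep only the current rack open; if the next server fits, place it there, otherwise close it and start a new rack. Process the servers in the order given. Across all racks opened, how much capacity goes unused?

rack 1: place 12U, 36U left
rack 1: place 31U, 5U left
rack 2: place 31U, 17U left
rack 2: place 11U, 6U left
rack 2: place 4U, 2U left
rack 3: place 8U, 40U left
rack 3: place 30U, 10U left
rack 4: place 35U, 13U left
rack 4: place 9U, 4U left
4 racks × 48U = 192U; used 171U; unused 21U.

21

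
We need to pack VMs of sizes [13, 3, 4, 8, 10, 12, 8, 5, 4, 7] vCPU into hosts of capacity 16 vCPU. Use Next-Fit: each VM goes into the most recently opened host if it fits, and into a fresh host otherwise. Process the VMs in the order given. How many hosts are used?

host 1: place 13 vCPU, 3 vCPU left
host 1: place 3 vCPU, 0 vCPU left
host 2: place 4 vCPU, 12 vCPU left
host 2: place 8 vCPU, 4 vCPU left
host 3: place 10 vCPU, 6 vCPU left
host 4: place 12 vCPU, 4 vCPU left
host 5: place 8 vCPU, 8 vCPU left
host 5: place 5 vCPU, 3 vCPU left
host 6: place 4 vCPU, 12 vCPU left
host 6: place 7 vCPU, 5 vCPU left
Final hosts: [13,3] [4,8] [10] [12] [8,5] [4,7].

6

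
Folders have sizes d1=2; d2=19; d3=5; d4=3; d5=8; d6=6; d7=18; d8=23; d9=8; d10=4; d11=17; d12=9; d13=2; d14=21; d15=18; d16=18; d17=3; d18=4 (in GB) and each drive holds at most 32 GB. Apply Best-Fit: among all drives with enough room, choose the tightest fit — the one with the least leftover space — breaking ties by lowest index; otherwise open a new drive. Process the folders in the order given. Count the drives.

7 drives

drive 1: place d1 (2 GB), 30 GB left
drive 1: place d2 (19 GB), 11 GB left
drive 1: place d3 (5 GB), 6 GB left
drive 1: place d4 (3 GB), 3 GB left
drive 2: place d5 (8 GB), 24 GB left
drive 2: place d6 (6 GB), 18 GB left
drive 2: place d7 (18 GB), 0 GB left
drive 3: place d8 (23 GB), 9 GB left
drive 3: place d9 (8 GB), 1 GB left
drive 4: place d10 (4 GB), 28 GB left
drive 4: place d11 (17 GB), 11 GB left
drive 4: place d12 (9 GB), 2 GB left
drive 4: place d13 (2 GB), 0 GB left
drive 5: place d14 (21 GB), 11 GB left
drive 6: place d15 (18 GB), 14 GB left
drive 7: place d16 (18 GB), 14 GB left
drive 1: place d17 (3 GB), 0 GB left
drive 5: place d18 (4 GB), 7 GB left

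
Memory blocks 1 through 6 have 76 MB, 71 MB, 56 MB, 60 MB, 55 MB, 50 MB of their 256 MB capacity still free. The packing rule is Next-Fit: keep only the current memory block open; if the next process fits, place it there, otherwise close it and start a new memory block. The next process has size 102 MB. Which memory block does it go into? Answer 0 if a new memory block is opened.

0

Next-Fit only looks at memory block 6, which has 50 MB free.
102 MB does not fit, so a new memory block is opened.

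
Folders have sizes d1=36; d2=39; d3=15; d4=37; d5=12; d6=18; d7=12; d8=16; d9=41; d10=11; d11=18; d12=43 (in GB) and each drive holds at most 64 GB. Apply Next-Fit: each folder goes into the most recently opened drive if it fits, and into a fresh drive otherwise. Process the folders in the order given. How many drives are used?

d1 (36 GB) → drive 1 (remaining 28 GB)
d2 (39 GB) → drive 2 (remaining 25 GB)
d3 (15 GB) → drive 2 (remaining 10 GB)
d4 (37 GB) → drive 3 (remaining 27 GB)
d5 (12 GB) → drive 3 (remaining 15 GB)
d6 (18 GB) → drive 4 (remaining 46 GB)
d7 (12 GB) → drive 4 (remaining 34 GB)
d8 (16 GB) → drive 4 (remaining 18 GB)
d9 (41 GB) → drive 5 (remaining 23 GB)
d10 (11 GB) → drive 5 (remaining 12 GB)
d11 (18 GB) → drive 6 (remaining 46 GB)
d12 (43 GB) → drive 6 (remaining 3 GB)
Final drives: [36] [39,15] [37,12] [18,12,16] [41,11] [18,43].

6 drives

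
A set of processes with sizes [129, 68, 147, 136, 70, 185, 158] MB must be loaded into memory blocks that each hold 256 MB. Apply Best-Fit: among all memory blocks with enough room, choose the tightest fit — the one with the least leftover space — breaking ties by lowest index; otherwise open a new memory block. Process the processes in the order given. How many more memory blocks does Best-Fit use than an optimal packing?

0

Best-Fit: [129,68] [147,70] [136] [185] [158] → 5 memory blocks.
5 processes exceed 128 MB (half the capacity), and no two of those can share a memory block, so at least 5 memory blocks are needed.
So 5 is already optimal.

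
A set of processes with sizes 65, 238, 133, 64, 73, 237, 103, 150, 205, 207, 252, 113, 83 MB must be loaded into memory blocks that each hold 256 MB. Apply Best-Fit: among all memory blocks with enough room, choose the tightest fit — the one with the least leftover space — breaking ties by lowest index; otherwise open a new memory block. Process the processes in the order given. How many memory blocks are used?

65 MB → memory block 1 (remaining 191 MB)
238 MB → memory block 2 (remaining 18 MB)
133 MB → memory block 1 (remaining 58 MB)
64 MB → memory block 3 (remaining 192 MB)
73 MB → memory block 3 (remaining 119 MB)
237 MB → memory block 4 (remaining 19 MB)
103 MB → memory block 3 (remaining 16 MB)
150 MB → memory block 5 (remaining 106 MB)
205 MB → memory block 6 (remaining 51 MB)
207 MB → memory block 7 (remaining 49 MB)
252 MB → memory block 8 (remaining 4 MB)
113 MB → memory block 9 (remaining 143 MB)
83 MB → memory block 5 (remaining 23 MB)

9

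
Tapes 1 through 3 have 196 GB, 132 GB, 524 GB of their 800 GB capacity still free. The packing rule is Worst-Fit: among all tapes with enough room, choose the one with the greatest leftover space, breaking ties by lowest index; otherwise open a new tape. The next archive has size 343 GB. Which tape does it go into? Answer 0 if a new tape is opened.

Tapes with room: tape 3 (524 GB).
Most room is tape 3 with 524 GB free.

3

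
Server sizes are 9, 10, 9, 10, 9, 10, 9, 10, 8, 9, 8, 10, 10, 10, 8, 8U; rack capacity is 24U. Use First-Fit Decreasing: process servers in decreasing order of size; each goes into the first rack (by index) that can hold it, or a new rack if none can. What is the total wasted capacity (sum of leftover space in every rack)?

Sorted descending: 10, 10, 10, 10, 10, 10, 10, 9, 9, 9, 9, 9, 8, 8, 8, 8.
Put 10U in rack 1; 14U remain.
Put 10U in rack 1; 4U remain.
Put 10U in rack 2; 14U remain.
Put 10U in rack 2; 4U remain.
Put 10U in rack 3; 14U remain.
Put 10U in rack 3; 4U remain.
Put 10U in rack 4; 14U remain.
Put 9U in rack 4; 5U remain.
Put 9U in rack 5; 15U remain.
Put 9U in rack 5; 6U remain.
Put 9U in rack 6; 15U remain.
Put 9U in rack 6; 6U remain.
Put 8U in rack 7; 16U remain.
Put 8U in rack 7; 8U remain.
Put 8U in rack 7; 0U remain.
Put 8U in rack 8; 16U remain.
8 racks × 24U = 192U; used 147U; unused 45U.

45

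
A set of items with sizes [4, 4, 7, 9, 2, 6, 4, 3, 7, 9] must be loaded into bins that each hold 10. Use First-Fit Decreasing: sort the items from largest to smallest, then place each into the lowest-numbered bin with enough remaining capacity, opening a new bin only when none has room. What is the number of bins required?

6

Sorted descending: 9, 9, 7, 7, 6, 4, 4, 4, 3, 2.
9 → bin 1 (remaining 1)
9 → bin 2 (remaining 1)
7 → bin 3 (remaining 3)
7 → bin 4 (remaining 3)
6 → bin 5 (remaining 4)
4 → bin 5 (remaining 0)
4 → bin 6 (remaining 6)
4 → bin 6 (remaining 2)
3 → bin 3 (remaining 0)
2 → bin 4 (remaining 1)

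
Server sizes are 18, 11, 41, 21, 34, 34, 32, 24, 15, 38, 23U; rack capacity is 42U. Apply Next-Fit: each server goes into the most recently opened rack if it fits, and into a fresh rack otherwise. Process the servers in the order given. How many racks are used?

9 racks

Put 18U in rack 1; 24U remain.
Put 11U in rack 1; 13U remain.
Put 41U in rack 2; 1U remain.
Put 21U in rack 3; 21U remain.
Put 34U in rack 4; 8U remain.
Put 34U in rack 5; 8U remain.
Put 32U in rack 6; 10U remain.
Put 24U in rack 7; 18U remain.
Put 15U in rack 7; 3U remain.
Put 38U in rack 8; 4U remain.
Put 23U in rack 9; 19U remain.
Final racks: [18,11] [41] [21] [34] [34] [32] [24,15] [38] [23].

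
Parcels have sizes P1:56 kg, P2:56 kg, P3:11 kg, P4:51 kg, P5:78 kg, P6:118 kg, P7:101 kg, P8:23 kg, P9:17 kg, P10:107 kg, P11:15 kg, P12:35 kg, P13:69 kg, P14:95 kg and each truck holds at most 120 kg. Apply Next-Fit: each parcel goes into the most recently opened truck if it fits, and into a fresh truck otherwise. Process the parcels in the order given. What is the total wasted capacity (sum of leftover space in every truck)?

truck 1: place P1 (56 kg), 64 kg left
truck 1: place P2 (56 kg), 8 kg left
truck 2: place P3 (11 kg), 109 kg left
truck 2: place P4 (51 kg), 58 kg left
truck 3: place P5 (78 kg), 42 kg left
truck 4: place P6 (118 kg), 2 kg left
truck 5: place P7 (101 kg), 19 kg left
truck 6: place P8 (23 kg), 97 kg left
truck 6: place P9 (17 kg), 80 kg left
truck 7: place P10 (107 kg), 13 kg left
truck 8: place P11 (15 kg), 105 kg left
truck 8: place P12 (35 kg), 70 kg left
truck 8: place P13 (69 kg), 1 kg left
truck 9: place P14 (95 kg), 25 kg left
9 trucks × 120 kg = 1080 kg; used 832 kg; unused 248 kg.

248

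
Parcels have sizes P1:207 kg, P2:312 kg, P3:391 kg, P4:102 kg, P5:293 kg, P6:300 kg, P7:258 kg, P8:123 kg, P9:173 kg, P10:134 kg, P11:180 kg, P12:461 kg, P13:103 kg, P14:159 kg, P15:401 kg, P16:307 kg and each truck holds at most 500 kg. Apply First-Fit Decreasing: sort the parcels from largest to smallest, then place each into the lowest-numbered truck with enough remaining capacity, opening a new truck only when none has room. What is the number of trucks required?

Sorted descending: 461, 401, 391, 312, 307, 300, 293, 258, 207, 180, 173, 159, 134, 123, 103, 102.
Put 461 kg in truck 1; 39 kg remain.
Put 401 kg in truck 2; 99 kg remain.
Put 391 kg in truck 3; 109 kg remain.
Put 312 kg in truck 4; 188 kg remain.
Put 307 kg in truck 5; 193 kg remain.
Put 300 kg in truck 6; 200 kg remain.
Put 293 kg in truck 7; 207 kg remain.
Put 258 kg in truck 8; 242 kg remain.
Put 207 kg in truck 7; 0 kg remain.
Put 180 kg in truck 4; 8 kg remain.
Put 173 kg in truck 5; 20 kg remain.
Put 159 kg in truck 6; 41 kg remain.
Put 134 kg in truck 8; 108 kg remain.
Put 123 kg in truck 9; 377 kg remain.
Put 103 kg in truck 3; 6 kg remain.
Put 102 kg in truck 8; 6 kg remain.
Final trucks: [461] [401] [391,103] [312,180] [307,173] [300,159] [293,207] [258,134,102] [123].

9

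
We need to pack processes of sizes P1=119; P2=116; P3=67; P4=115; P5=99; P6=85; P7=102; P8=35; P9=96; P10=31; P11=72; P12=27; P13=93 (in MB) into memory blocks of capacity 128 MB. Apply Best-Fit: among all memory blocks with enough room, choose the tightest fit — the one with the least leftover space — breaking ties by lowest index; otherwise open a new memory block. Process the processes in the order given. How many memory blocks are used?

10 memory blocks

Put P1 (119 MB) in memory block 1; 9 MB remain.
Put P2 (116 MB) in memory block 2; 12 MB remain.
Put P3 (67 MB) in memory block 3; 61 MB remain.
Put P4 (115 MB) in memory block 4; 13 MB remain.
Put P5 (99 MB) in memory block 5; 29 MB remain.
Put P6 (85 MB) in memory block 6; 43 MB remain.
Put P7 (102 MB) in memory block 7; 26 MB remain.
Put P8 (35 MB) in memory block 6; 8 MB remain.
Put P9 (96 MB) in memory block 8; 32 MB remain.
Put P10 (31 MB) in memory block 8; 1 MB remain.
Put P11 (72 MB) in memory block 9; 56 MB remain.
Put P12 (27 MB) in memory block 5; 2 MB remain.
Put P13 (93 MB) in memory block 10; 35 MB remain.
Final memory blocks: [119] [116] [67] [115] [99,27] [85,35] [102] [96,31] [72] [93].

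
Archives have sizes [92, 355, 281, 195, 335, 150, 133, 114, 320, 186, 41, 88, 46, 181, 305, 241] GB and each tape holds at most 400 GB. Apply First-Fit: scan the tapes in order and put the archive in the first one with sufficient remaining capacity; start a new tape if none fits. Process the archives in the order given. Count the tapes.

9 tapes

tape 1: place 92 GB, 308 GB left
tape 2: place 355 GB, 45 GB left
tape 1: place 281 GB, 27 GB left
tape 3: place 195 GB, 205 GB left
tape 4: place 335 GB, 65 GB left
tape 3: place 150 GB, 55 GB left
tape 5: place 133 GB, 267 GB left
tape 5: place 114 GB, 153 GB left
tape 6: place 320 GB, 80 GB left
tape 7: place 186 GB, 214 GB left
tape 2: place 41 GB, 4 GB left
tape 5: place 88 GB, 65 GB left
tape 3: place 46 GB, 9 GB left
tape 7: place 181 GB, 33 GB left
tape 8: place 305 GB, 95 GB left
tape 9: place 241 GB, 159 GB left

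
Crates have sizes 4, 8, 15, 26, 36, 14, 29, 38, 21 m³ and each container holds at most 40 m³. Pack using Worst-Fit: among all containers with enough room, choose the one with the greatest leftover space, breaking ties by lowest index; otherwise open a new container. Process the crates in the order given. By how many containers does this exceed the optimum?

Worst-Fit: [4,8,15] [26,14] [36] [29] [38] [21] → 6 containers.
Total size 191 m³; any packing needs at least ⌈191/40⌉ = 5 containers.
An optimal packing achieves that bound: [38] [36,4] [29,8] [26,14] [21,15] → 5 containers.
Excess: 6 − 5 = 1.

1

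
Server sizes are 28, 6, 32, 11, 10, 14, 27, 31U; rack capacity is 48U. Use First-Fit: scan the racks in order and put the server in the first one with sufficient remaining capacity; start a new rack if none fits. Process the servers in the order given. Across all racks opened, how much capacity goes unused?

Put 28U in rack 1; 20U remain.
Put 6U in rack 1; 14U remain.
Put 32U in rack 2; 16U remain.
Put 11U in rack 1; 3U remain.
Put 10U in rack 2; 6U remain.
Put 14U in rack 3; 34U remain.
Put 27U in rack 3; 7U remain.
Put 31U in rack 4; 17U remain.
4 racks × 48U = 192U; used 159U; unused 33U.

33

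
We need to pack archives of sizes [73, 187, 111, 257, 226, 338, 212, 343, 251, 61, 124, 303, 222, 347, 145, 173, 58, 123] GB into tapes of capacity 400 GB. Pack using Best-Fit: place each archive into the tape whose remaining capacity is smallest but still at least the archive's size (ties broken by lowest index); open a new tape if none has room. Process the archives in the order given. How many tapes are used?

10

Put 73 GB in tape 1; 327 GB remain.
Put 187 GB in tape 1; 140 GB remain.
Put 111 GB in tape 1; 29 GB remain.
Put 257 GB in tape 2; 143 GB remain.
Put 226 GB in tape 3; 174 GB remain.
Put 338 GB in tape 4; 62 GB remain.
Put 212 GB in tape 5; 188 GB remain.
Put 343 GB in tape 6; 57 GB remain.
Put 251 GB in tape 7; 149 GB remain.
Put 61 GB in tape 4; 1 GB remain.
Put 124 GB in tape 2; 19 GB remain.
Put 303 GB in tape 8; 97 GB remain.
Put 222 GB in tape 9; 178 GB remain.
Put 347 GB in tape 10; 53 GB remain.
Put 145 GB in tape 7; 4 GB remain.
Put 173 GB in tape 3; 1 GB remain.
Put 58 GB in tape 8; 39 GB remain.
Put 123 GB in tape 9; 55 GB remain.
Final tapes: [73,187,111] [257,124] [226,173] [338,61] [212] [343] [251,145] [303,58] [222,123] [347].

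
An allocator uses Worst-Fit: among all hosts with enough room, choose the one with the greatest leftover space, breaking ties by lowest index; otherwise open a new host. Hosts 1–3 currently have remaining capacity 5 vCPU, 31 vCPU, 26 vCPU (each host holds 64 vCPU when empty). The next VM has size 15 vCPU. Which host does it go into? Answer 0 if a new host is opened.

2

Hosts with room: host 2 (31 vCPU), host 3 (26 vCPU).
Most room is host 2 with 31 vCPU free.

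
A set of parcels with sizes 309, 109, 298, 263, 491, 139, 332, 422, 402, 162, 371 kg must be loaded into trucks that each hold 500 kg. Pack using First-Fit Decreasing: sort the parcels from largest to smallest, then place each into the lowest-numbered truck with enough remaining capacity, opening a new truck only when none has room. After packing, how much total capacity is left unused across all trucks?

702

Sorted descending: 491, 422, 402, 371, 332, 309, 298, 263, 162, 139, 109.
truck 1: place 491 kg, 9 kg left
truck 2: place 422 kg, 78 kg left
truck 3: place 402 kg, 98 kg left
truck 4: place 371 kg, 129 kg left
truck 5: place 332 kg, 168 kg left
truck 6: place 309 kg, 191 kg left
truck 7: place 298 kg, 202 kg left
truck 8: place 263 kg, 237 kg left
truck 5: place 162 kg, 6 kg left
truck 6: place 139 kg, 52 kg left
truck 4: place 109 kg, 20 kg left
8 trucks × 500 kg = 4000 kg; used 3298 kg; unused 702 kg.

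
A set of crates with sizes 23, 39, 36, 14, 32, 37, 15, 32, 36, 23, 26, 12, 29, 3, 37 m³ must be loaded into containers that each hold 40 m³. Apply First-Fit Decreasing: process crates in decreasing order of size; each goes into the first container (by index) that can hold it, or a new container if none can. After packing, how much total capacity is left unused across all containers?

46

Sorted descending: 39, 37, 37, 36, 36, 32, 32, 29, 26, 23, 23, 15, 14, 12, 3.
container 1: place 39 m³, 1 m³ left
container 2: place 37 m³, 3 m³ left
container 3: place 37 m³, 3 m³ left
container 4: place 36 m³, 4 m³ left
container 5: place 36 m³, 4 m³ left
container 6: place 32 m³, 8 m³ left
container 7: place 32 m³, 8 m³ left
container 8: place 29 m³, 11 m³ left
container 9: place 26 m³, 14 m³ left
container 10: place 23 m³, 17 m³ left
container 11: place 23 m³, 17 m³ left
container 10: place 15 m³, 2 m³ left
container 9: place 14 m³, 0 m³ left
container 11: place 12 m³, 5 m³ left
container 2: place 3 m³, 0 m³ left
11 containers × 40 m³ = 440 m³; used 394 m³; unused 46 m³.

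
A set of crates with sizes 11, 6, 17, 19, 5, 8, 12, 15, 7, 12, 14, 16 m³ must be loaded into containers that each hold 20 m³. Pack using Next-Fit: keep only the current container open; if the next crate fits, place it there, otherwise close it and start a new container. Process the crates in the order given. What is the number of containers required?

9

Put 11 m³ in container 1; 9 m³ remain.
Put 6 m³ in container 1; 3 m³ remain.
Put 17 m³ in container 2; 3 m³ remain.
Put 19 m³ in container 3; 1 m³ remain.
Put 5 m³ in container 4; 15 m³ remain.
Put 8 m³ in container 4; 7 m³ remain.
Put 12 m³ in container 5; 8 m³ remain.
Put 15 m³ in container 6; 5 m³ remain.
Put 7 m³ in container 7; 13 m³ remain.
Put 12 m³ in container 7; 1 m³ remain.
Put 14 m³ in container 8; 6 m³ remain.
Put 16 m³ in container 9; 4 m³ remain.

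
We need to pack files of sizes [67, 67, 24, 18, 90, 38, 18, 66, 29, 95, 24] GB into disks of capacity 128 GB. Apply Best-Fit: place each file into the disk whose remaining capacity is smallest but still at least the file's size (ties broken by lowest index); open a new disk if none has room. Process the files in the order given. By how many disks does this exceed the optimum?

Best-Fit: [67,24,18,18] [67,29,24] [90,38] [66] [95] → 5 disks.
Total size 536 GB; any packing needs at least ⌈536/128⌉ = 5 disks.
So 5 is already optimal.

0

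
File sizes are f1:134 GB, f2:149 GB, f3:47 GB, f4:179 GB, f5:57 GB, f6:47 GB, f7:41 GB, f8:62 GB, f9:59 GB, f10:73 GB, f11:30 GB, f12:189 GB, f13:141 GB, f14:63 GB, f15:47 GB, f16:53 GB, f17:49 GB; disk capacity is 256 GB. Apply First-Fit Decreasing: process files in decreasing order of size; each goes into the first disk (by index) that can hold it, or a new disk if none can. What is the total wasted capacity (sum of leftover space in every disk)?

116

Sorted descending: 189, 179, 149, 141, 134, 73, 63, 62, 59, 57, 53, 49, 47, 47, 47, 41, 30.
disk 1: place 189 GB, 67 GB left
disk 2: place 179 GB, 77 GB left
disk 3: place 149 GB, 107 GB left
disk 4: place 141 GB, 115 GB left
disk 5: place 134 GB, 122 GB left
disk 2: place 73 GB, 4 GB left
disk 1: place 63 GB, 4 GB left
disk 3: place 62 GB, 45 GB left
disk 4: place 59 GB, 56 GB left
disk 5: place 57 GB, 65 GB left
disk 4: place 53 GB, 3 GB left
disk 5: place 49 GB, 16 GB left
disk 6: place 47 GB, 209 GB left
disk 6: place 47 GB, 162 GB left
disk 6: place 47 GB, 115 GB left
disk 3: place 41 GB, 4 GB left
disk 6: place 30 GB, 85 GB left
6 disks × 256 GB = 1536 GB; used 1420 GB; unused 116 GB.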